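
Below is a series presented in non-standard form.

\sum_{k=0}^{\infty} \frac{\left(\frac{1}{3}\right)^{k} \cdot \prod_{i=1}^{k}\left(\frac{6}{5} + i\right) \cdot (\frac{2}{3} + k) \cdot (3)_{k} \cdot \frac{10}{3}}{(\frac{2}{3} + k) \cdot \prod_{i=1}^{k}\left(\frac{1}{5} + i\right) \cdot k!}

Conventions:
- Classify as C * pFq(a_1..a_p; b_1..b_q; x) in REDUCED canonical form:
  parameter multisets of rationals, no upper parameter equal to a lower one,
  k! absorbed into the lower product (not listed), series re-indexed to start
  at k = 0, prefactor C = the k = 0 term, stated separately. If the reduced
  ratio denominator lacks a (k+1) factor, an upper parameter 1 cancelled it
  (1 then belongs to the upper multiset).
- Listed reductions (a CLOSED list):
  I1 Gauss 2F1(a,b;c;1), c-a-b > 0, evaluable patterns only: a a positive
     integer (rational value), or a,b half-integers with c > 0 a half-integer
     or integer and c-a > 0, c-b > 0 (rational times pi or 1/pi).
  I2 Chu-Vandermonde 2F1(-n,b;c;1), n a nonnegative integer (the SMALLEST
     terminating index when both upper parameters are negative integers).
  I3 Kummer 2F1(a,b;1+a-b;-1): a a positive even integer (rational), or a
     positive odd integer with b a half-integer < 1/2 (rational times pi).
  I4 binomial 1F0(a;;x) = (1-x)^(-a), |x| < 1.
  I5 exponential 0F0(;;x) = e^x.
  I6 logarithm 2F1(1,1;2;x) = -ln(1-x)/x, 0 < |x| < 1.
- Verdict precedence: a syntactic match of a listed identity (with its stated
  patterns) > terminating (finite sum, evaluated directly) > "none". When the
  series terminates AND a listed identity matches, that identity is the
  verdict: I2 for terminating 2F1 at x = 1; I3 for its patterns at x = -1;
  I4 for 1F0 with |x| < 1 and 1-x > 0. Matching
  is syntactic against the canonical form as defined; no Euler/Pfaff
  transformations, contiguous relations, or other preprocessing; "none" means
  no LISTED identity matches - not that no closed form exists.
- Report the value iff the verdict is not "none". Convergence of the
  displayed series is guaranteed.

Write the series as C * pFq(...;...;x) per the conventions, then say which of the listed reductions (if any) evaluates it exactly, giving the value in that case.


At argument \frac{1}{3}: a 2F1 with upper {\frac{11}{5}, 3}, lower {\frac{6}{5}}, scaled by C = \frac{10}{3}. Verdict: none. A 2F1 with upper {\frac{11}{5}, 3} fits none of I1-I6 at x = \frac{1}{3}; the sum runs forever.

Key step: t_0 = \frac{10}{3} here, and k + 2/3 divides numerator and denominator alike; prefactor 10/3 after cancelling.
Adjacent-term ratio: r(k) = \frac{1}{3} * (k+\frac{11}{5}) (k+3) / [(k+\frac{6}{5}) (k+1)] - rational in k, leading ratio \frac{1}{3}; with t_0 = \frac{10}{3}, classification follows.


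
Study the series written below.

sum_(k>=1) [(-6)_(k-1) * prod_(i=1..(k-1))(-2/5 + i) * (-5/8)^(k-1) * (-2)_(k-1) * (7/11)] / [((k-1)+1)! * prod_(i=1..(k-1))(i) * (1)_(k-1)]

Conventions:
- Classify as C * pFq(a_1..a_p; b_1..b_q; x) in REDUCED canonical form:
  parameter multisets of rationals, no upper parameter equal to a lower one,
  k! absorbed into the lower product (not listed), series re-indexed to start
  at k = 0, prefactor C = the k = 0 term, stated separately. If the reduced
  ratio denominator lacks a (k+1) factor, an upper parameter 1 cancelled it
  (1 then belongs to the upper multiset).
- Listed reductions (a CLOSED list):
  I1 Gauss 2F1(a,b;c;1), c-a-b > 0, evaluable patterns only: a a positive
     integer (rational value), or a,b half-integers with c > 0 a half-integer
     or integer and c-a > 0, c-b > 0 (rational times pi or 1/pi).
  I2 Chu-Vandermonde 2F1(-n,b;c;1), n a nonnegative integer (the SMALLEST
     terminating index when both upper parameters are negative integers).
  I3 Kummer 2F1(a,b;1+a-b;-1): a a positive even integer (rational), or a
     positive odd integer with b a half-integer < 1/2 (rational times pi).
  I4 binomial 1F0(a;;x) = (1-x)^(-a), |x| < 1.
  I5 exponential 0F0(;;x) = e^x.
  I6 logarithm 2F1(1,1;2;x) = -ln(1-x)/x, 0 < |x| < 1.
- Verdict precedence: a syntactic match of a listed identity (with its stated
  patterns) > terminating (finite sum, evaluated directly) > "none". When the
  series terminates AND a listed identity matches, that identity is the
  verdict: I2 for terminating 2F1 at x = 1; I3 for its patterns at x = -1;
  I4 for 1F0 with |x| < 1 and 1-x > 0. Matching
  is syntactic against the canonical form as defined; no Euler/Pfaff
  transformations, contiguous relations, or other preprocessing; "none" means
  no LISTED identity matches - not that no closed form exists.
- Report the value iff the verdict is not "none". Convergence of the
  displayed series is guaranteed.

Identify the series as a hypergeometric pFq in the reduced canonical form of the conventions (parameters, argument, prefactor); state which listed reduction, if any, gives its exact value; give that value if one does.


The series (x = -5/8) is 3F2: upper {-6, -2, 3/5}, lower {1, 2}, prefactor 7/11. Verdict: terminating - upper -2 stops the sum at k = 2; the 3 terms are added exactly. Value: -35/176.

The tell: from the first term 7/11: the running product (C = 7/11) telescopes to a rising factorial.
Term ratio: r(k) = (-5/8) * (k-6) (k-2) (k+3/5) / [(k+1) (k+2) (k+1)] - poly over poly, x = (-5/8) from leading terms; C = 7/11 at k = 0.


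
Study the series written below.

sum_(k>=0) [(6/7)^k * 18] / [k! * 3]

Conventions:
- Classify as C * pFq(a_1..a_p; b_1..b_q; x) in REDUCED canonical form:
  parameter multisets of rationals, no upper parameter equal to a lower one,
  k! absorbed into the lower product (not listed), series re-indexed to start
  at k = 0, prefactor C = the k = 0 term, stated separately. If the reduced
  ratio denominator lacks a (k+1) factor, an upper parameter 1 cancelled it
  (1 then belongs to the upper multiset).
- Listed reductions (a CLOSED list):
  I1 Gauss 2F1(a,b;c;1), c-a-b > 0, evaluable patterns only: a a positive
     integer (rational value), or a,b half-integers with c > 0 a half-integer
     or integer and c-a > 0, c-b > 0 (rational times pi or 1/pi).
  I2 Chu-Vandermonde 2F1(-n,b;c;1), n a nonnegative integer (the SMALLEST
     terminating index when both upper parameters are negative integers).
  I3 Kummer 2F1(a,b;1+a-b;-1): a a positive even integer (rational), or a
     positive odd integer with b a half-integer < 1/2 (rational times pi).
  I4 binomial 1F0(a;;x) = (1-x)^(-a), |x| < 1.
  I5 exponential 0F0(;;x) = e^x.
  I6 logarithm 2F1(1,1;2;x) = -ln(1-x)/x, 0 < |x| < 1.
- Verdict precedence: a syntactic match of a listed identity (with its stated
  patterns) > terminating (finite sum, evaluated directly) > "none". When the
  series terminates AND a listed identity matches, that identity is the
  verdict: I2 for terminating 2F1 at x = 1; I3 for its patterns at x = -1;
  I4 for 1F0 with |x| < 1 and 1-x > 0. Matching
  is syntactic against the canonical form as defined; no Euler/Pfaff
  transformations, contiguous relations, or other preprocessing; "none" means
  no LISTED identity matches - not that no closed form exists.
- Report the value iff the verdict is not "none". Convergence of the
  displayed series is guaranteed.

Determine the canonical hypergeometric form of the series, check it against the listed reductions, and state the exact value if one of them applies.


The series (x = 6/7) is 0F0: upper {-}, lower {-}, prefactor 6. Verdict: exponential (I5) applies (the 0F0 exponential series at x = 6/7). Hence: 6 * e^(6/7).

Structural cue: from the first term 6: the constant factors (prefactor 6) combine into one prefactor.
Term ratio: r(k) = (6/7) * 1 / [(k+1)] - poly over poly, x = (6/7) from leading terms; C = 6 at k = 0.


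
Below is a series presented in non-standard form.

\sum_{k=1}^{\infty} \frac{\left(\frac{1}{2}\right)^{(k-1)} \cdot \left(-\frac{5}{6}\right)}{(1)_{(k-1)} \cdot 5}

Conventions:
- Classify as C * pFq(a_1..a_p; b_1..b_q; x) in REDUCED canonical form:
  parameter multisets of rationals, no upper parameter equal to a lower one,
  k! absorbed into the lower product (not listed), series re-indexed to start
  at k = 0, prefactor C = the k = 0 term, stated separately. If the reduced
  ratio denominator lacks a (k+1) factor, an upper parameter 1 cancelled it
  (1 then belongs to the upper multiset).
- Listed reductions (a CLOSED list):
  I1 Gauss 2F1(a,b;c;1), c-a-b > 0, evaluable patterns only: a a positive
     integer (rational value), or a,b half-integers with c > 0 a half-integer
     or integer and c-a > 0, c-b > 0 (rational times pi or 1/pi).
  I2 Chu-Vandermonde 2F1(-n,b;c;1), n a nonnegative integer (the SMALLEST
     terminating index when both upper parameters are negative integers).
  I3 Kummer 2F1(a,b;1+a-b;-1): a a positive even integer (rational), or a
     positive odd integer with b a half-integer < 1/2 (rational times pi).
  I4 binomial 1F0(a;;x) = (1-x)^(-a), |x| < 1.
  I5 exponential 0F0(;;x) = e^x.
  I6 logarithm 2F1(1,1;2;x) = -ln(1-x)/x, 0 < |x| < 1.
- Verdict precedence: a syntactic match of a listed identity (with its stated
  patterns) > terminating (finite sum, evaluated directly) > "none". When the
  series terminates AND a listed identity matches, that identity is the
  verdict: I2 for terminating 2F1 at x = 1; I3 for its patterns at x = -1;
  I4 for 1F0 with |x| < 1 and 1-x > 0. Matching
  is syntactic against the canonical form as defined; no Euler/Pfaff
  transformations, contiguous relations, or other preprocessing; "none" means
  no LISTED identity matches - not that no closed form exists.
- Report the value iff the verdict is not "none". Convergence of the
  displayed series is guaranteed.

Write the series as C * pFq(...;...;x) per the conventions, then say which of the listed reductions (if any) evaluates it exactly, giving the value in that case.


Key step: t_0 = -\frac{1}{6} here, and the constant factors (C = -1/6) combine into one prefactor.
Adjacent-term ratio: r(k) = \frac{1}{2} * 1 / [(k+1)] - rational; roots negated = parameters, x = \frac{1}{2}, C = -\frac{1}{6}.

This is -\frac{1}{6} * 0F0(-; -; \frac{1}{2}) in reduced canonical form. Verdict (x = \frac{1}{2}): the exponential series (I5) applies (the 0F0 exponential series at x = \frac{1}{2}). Sum: \left(-\frac{1}{6}\right) \cdot e^{\frac{1}{2}}.


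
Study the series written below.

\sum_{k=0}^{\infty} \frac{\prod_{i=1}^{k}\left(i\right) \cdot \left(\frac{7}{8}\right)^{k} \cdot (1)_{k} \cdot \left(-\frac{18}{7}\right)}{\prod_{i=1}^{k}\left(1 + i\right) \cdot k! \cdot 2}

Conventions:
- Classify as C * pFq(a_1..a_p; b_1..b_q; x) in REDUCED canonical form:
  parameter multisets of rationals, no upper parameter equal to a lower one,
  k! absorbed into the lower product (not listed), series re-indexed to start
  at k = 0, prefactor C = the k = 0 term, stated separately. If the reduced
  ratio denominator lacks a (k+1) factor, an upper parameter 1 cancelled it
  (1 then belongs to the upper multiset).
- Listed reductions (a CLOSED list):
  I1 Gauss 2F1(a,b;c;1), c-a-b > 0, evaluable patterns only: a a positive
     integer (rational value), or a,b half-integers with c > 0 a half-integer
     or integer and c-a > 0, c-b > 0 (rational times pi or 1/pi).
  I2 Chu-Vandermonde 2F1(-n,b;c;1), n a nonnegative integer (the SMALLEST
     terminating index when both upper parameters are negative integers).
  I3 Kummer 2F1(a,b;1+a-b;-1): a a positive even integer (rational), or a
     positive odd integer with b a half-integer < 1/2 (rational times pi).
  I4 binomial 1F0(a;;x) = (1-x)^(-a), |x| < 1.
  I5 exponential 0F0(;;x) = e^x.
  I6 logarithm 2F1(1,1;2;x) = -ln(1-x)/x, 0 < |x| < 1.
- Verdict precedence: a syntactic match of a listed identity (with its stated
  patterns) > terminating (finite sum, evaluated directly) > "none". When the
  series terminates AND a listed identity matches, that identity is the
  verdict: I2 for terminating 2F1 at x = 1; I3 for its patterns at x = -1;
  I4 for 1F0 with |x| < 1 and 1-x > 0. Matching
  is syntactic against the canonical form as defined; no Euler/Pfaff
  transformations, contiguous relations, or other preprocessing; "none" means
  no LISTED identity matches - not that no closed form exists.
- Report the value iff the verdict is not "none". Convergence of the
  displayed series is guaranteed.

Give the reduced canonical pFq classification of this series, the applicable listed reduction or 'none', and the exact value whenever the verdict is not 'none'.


This is -\frac{9}{7} * 2F1(1, 1; 2; \frac{7}{8}) in reduced canonical form. Verdict: logarithm (I6) matches (the logarithm: parameters (1,1;2), x = \frac{7}{8}). Hence: \frac{72}{49} \cdot \ln\left(\frac{1}{8}\right).

Key step: t_0 being -\frac{9}{7}, the lower running product (prefactor -9/7) is a rising factorial.
Adjacent-term ratio: r(k) = \frac{7}{8} * (k+1) (k+1) / [(k+2) (k+1)] - rational in k. x = \frac{7}{8}; t_0 = -\frac{9}{7}; negate the roots.


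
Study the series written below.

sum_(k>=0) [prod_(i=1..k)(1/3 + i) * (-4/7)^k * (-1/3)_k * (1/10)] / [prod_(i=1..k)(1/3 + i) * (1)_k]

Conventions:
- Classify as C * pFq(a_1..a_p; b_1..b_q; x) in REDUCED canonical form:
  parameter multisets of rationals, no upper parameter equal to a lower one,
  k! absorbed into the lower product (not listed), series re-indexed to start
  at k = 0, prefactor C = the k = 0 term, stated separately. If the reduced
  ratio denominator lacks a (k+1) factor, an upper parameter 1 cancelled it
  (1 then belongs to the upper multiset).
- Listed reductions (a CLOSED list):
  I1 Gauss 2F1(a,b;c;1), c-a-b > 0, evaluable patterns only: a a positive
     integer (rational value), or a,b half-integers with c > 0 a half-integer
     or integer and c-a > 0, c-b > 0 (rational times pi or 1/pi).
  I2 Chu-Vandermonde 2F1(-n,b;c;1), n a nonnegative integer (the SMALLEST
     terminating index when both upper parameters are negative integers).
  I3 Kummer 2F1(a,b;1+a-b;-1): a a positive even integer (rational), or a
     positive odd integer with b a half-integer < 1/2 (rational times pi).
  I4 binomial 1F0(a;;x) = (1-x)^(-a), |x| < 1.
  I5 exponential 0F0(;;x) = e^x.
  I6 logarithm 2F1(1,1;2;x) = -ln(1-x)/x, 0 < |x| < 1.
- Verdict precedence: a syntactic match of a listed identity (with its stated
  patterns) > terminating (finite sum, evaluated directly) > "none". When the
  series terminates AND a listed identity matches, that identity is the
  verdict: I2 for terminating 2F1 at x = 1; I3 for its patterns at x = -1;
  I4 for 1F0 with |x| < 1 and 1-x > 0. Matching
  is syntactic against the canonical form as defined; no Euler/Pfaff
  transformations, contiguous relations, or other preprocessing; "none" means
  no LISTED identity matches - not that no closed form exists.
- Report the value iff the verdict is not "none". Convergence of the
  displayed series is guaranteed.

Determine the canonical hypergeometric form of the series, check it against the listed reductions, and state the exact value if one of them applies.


This is 1/10 * 1F0(-1/3; -; -4/7) in reduced canonical form. Verdict: binomial (I4) matches (the 1F0 binomial series: exponent 1/3, x = -4/7). Hence: (1/10) * (11/7)^(1/3).

First insight: with t_0 = 1/10, the parameter 4/3 appears in both the upper and lower lists and cancels.
Term ratio: r(k) = (-4/7) * (k-1/3) / [(k+1)] - poly over poly, x = (-4/7) from leading terms; C = 1/10 at k = 0.


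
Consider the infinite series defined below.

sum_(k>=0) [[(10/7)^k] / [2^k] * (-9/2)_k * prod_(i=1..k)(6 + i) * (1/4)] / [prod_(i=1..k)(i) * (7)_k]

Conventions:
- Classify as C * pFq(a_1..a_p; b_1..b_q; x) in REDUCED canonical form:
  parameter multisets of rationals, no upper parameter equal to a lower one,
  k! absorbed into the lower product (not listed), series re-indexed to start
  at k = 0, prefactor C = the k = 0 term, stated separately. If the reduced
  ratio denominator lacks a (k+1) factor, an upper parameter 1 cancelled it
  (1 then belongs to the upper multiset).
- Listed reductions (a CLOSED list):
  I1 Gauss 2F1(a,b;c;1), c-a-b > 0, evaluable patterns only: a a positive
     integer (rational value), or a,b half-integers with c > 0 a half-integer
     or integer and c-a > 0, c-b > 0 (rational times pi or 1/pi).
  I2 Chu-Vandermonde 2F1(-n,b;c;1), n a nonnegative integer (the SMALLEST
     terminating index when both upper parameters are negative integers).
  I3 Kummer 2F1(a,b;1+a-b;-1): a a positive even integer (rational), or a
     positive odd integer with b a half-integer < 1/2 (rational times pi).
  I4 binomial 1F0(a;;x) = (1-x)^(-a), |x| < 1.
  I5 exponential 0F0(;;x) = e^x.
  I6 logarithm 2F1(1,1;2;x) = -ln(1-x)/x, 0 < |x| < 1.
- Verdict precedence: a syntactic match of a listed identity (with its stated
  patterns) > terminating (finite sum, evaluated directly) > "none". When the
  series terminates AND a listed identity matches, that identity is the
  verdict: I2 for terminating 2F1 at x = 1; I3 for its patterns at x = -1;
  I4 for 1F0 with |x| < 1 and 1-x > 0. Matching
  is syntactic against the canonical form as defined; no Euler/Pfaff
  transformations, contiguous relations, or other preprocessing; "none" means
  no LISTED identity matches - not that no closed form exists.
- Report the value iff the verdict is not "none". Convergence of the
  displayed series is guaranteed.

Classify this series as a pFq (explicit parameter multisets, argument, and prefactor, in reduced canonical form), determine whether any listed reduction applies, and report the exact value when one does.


The tell: x = (5/7) and the running product (C = 1/4, x = 5/7) telescopes to a rising factorial.
Adjacent-term ratio: r(k) = (5/7) * (k-9/2) / [(k+1)] - rational in k, leading ratio (5/7); with t_0 = 1/4, classification follows.

Canonical form: C = 1/4 times 1F0 with upper {-9/2}, lower {-}, x = 5/7. Verdict: the binomial series (I4) matches (the 1F0 binomial series: exponent 9/2, x = 5/7). Sum: (1/4) * (2/7)^(9/2).


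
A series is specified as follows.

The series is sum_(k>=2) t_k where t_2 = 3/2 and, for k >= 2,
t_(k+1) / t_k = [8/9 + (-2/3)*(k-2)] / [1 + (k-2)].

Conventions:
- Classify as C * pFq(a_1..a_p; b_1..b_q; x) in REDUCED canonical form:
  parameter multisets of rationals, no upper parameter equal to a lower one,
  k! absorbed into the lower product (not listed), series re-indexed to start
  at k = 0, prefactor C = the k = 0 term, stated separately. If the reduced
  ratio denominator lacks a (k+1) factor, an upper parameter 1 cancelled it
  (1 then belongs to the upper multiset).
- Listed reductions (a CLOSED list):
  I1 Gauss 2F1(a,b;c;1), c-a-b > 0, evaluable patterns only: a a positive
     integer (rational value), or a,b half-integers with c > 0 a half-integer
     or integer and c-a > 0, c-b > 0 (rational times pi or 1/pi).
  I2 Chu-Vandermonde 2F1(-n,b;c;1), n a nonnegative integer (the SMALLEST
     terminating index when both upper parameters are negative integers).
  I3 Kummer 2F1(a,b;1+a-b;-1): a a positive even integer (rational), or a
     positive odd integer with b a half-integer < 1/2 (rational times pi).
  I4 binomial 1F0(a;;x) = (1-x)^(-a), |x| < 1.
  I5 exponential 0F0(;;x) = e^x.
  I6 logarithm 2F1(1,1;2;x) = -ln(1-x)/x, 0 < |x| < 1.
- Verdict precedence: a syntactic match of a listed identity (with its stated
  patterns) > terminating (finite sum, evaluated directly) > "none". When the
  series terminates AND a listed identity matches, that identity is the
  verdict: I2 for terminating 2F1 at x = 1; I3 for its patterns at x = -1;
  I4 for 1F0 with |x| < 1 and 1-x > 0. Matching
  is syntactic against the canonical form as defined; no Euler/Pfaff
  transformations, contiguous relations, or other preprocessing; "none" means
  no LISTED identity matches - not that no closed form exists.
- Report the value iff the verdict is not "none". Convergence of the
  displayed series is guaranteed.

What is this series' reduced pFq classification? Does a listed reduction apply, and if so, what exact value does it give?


First insight: t_0 = 3/2 here, and the expanded ratio factors over Q; C = 3/2, x = -2/3, roots give parameters.
Adjacent-term ratio: r(k) = (-2/3) * (k-4/3) / [(k+1)] - rational in k. x = (-2/3); t_0 = 3/2; negate the roots.

x = -2/3 here; the reduced form reads 1F0, upper {-4/3}, lower {-}, C = 3/2. Verdict (x = -2/3): the I4 binomial reduction applies (the 1F0 binomial series: exponent 4/3, x = -2/3). Exact value: (3/2) * (5/3)^(4/3).


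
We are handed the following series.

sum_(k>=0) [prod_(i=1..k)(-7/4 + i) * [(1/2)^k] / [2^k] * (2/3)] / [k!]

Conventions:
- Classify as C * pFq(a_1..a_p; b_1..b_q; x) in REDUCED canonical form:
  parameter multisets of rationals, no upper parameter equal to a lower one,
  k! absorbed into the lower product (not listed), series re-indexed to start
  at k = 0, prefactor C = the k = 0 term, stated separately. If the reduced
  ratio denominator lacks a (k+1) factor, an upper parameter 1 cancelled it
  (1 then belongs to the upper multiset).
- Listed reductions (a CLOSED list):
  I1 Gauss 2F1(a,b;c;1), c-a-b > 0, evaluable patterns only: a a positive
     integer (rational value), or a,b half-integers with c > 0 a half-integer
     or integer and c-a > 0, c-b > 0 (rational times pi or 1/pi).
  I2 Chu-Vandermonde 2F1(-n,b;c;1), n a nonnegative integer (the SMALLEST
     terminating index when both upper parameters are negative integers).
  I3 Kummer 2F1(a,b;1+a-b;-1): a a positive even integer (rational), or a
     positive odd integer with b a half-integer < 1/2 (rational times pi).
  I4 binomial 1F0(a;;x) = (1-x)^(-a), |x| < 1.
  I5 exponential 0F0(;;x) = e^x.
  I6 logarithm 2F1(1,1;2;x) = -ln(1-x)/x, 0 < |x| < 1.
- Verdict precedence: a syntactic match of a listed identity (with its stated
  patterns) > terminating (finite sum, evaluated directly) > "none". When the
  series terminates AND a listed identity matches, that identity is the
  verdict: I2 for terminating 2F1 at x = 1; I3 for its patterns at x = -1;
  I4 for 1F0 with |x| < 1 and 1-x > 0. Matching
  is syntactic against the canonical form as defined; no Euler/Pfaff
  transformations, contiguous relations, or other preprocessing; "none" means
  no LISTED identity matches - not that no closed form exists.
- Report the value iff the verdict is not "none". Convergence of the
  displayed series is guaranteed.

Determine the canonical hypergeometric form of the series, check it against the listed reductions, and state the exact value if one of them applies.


This is 2/3 * 1F0(-3/4; -; 1/4) in reduced canonical form. Verdict: the binomial series (I4) applies (the 1F0 binomial series: exponent 3/4, x = 1/4). Sum: (2/3) * (3/4)^(3/4).

The tell: from the first term 2/3: the running product (C = 2/3) telescopes to a rising factorial.
Consecutive-term ratio: r(k) = (1/4) * (k-3/4) / [(k+1)] ; factor over Q: parameters, x = (1/4), and C = 2/3.


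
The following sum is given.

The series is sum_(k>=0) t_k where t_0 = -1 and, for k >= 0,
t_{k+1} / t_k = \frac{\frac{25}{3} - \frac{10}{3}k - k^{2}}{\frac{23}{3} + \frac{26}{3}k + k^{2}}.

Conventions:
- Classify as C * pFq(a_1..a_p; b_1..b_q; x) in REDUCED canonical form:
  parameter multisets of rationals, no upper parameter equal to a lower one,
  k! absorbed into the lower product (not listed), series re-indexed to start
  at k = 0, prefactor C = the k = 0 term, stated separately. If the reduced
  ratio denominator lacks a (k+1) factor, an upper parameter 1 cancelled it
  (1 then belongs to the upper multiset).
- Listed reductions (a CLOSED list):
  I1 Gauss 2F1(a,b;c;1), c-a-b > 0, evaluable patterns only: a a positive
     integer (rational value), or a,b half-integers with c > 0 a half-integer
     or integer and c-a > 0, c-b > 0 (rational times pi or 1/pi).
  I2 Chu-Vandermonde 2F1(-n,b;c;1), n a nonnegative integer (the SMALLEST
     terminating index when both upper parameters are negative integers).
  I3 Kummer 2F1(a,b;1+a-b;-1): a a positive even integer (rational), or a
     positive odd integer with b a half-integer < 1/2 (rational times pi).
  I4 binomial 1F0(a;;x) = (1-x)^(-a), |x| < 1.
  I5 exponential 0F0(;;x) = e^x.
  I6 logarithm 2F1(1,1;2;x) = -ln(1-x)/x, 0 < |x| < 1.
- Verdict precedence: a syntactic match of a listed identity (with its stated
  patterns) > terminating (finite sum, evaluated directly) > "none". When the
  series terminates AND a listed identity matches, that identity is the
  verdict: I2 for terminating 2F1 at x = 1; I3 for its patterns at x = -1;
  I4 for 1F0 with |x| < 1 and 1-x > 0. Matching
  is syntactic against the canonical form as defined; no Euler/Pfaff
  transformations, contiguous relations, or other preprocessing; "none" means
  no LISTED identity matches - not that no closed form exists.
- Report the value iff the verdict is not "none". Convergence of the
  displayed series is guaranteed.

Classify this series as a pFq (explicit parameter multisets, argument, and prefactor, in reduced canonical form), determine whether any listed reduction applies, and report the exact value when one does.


The tell: t_0 being -1, roots of the ratio polynomials (C = -1) are the negated parameters.
Term ratio: r(k) = -1 * (k-\frac{5}{3}) (k+5) / [(k+\frac{23}{3}) (k+1)] - rational in k, leading ratio -1; with t_0 = -1, classification follows.

Prefactor -1, argument -1: 2F1 with upper {-\frac{5}{3}, 5} over lower {\frac{23}{3}}. Verdict: none. A 2F1 with upper {-\frac{5}{3}, 5} fits none of I1-I6 at x = -1; the sum runs forever.


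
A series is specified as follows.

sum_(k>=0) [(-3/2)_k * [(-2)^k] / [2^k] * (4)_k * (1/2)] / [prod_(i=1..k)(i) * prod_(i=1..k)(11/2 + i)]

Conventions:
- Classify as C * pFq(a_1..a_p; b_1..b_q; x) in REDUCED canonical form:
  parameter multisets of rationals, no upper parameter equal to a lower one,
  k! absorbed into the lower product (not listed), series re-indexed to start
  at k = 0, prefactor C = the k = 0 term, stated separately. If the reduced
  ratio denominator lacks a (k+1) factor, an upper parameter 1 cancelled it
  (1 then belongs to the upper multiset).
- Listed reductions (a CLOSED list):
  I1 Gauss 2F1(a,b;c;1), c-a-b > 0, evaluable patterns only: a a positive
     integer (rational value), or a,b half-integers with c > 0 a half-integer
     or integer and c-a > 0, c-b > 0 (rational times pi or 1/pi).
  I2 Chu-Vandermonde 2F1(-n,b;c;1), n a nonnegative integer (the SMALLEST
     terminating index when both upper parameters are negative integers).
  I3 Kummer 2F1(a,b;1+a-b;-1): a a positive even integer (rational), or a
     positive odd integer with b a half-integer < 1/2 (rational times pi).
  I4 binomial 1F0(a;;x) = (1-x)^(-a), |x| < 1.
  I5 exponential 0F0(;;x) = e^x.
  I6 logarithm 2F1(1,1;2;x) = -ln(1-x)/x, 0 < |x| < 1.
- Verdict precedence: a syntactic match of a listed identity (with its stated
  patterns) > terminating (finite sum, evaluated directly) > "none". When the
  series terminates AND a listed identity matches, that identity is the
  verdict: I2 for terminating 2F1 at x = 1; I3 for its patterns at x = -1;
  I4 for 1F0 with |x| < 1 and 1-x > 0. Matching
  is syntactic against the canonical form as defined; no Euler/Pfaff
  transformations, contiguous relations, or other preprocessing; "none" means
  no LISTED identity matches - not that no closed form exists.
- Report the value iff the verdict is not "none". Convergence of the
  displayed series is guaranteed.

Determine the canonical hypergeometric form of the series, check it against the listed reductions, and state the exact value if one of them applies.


Canonical form: C = 1/2 times 2F1 with upper {-3/2, 4}, lower {13/2}, x = -1. Verdict (x = -1): Kummer's theorem (I3) applies (x = -1; c = 13/2 equals 1+a-b for upper {-3/2, 4}: listed pattern). Exact value: 33/32.

First insight: t_0 = 1/2 here, and the two k-th powers (C = 1/2, x = -1) combine into one argument.
Adjacent-term ratio: r(k) = (-1) * (k-3/2) (k+4) / [(k+13/2) (k+1)] - rational; roots negated = parameters, x = (-1), C = 1/2.


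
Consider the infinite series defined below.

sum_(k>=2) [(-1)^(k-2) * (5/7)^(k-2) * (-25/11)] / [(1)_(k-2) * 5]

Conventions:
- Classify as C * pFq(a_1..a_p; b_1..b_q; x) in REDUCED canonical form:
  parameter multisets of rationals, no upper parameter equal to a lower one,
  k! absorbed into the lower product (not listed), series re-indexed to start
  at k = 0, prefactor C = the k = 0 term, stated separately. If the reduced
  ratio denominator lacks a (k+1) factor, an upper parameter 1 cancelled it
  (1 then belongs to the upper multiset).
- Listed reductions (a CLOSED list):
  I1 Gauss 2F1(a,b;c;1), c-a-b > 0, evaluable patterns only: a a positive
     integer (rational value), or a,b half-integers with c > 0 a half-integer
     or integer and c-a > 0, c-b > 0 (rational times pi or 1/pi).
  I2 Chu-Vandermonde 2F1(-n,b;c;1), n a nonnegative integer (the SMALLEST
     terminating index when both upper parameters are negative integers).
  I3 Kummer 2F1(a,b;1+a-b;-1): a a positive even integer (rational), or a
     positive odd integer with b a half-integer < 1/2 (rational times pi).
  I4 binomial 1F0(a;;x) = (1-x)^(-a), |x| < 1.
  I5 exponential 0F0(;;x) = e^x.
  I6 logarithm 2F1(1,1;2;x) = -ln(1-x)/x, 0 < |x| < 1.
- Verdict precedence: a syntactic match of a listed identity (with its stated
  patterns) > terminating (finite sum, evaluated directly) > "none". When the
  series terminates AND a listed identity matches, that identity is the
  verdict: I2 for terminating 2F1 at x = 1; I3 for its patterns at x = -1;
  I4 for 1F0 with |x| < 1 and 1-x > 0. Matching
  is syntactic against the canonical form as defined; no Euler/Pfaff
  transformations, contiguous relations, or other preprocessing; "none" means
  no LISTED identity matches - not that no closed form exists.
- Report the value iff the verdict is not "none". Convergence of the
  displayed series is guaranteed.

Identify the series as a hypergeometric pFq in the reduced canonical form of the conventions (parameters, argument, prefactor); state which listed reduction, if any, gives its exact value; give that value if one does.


Key observation: x = (-5/7) and the (-1)^k factor (C = -5/11) folds into the argument's sign.
Consecutive-term ratio: r(k) = (-5/7) * 1 / [(k+1)] - rational in k, leading ratio (-5/7); with t_0 = -5/11, classification follows.

This is -5/11 * 0F0(-; -; -5/7) in reduced canonical form. Verdict: this is the I5 exponential reduction (the 0F0 exponential series at x = -5/7). Sum: (-5/11) * e^(-5/7).


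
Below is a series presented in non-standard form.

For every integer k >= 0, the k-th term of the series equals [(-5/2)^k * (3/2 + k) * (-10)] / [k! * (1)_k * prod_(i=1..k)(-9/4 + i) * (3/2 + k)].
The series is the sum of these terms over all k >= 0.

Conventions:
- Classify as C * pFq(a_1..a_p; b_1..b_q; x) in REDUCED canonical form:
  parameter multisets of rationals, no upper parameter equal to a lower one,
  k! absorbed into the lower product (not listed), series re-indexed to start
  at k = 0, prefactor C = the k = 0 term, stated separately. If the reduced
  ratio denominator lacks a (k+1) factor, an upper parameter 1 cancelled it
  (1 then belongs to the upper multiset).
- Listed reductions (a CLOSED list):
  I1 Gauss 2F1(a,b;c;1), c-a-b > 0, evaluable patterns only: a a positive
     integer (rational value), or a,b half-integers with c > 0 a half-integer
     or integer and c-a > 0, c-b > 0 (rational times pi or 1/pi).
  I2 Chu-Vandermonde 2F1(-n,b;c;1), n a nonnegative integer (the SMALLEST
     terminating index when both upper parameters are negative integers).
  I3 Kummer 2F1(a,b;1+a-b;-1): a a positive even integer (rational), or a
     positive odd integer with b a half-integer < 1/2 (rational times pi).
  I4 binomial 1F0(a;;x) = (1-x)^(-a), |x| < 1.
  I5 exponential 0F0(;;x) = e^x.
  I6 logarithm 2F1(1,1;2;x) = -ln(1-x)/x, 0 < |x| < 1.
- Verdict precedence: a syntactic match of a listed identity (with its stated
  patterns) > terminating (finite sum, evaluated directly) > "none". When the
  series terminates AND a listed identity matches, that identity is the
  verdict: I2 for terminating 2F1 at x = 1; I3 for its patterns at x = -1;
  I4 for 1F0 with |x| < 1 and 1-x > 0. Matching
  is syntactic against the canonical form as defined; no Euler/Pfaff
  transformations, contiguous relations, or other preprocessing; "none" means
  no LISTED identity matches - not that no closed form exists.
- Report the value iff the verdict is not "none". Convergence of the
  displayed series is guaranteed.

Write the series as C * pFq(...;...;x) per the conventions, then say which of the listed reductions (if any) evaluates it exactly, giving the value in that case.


Classification (C = -10): 0F2 with upper {-}, lower {-5/4, 1}, argument x = -5/2. Verdict: no listed reduction: x = -5/2 and upper {-} fail every I1-I6 pattern.

The tell: t_0 being -10, the lower running product (prefactor -10) is a rising factorial.
Ratio: r(k) = (-5/2) * 1 / [(k-5/4) (k+1) (k+1)] - rational in k, leading ratio (-5/2); with t_0 = -10, classification follows.


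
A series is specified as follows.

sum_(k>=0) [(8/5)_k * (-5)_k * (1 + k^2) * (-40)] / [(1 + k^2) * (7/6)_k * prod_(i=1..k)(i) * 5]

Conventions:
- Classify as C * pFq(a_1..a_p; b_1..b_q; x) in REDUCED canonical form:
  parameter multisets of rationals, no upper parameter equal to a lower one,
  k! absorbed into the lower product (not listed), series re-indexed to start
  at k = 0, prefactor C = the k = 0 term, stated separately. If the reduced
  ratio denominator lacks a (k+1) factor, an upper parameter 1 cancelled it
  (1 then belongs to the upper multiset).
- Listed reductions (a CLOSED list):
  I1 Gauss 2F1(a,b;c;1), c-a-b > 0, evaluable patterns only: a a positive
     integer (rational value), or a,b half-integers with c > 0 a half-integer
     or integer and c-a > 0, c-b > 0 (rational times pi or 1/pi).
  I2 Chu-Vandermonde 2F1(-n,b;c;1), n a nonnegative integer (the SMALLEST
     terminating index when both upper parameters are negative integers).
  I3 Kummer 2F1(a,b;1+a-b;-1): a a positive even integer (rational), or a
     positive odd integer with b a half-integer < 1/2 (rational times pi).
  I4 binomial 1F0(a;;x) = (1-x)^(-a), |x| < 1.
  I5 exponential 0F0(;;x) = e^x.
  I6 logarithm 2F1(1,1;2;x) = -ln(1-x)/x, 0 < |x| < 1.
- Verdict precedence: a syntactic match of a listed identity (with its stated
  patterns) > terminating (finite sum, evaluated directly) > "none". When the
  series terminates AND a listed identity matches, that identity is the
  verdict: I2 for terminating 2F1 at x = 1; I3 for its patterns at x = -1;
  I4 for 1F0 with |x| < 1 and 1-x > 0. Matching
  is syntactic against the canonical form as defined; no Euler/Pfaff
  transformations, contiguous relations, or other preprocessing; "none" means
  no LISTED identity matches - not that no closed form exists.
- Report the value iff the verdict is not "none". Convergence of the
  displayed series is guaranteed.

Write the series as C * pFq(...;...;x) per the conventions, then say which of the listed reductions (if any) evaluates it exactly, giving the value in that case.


Canonical form: C = -8 times 2F1 with upper {-5, 8/5}, lower {7/6}, x = 1. Verdict (x = 1): Vandermonde's identity (I2) applies (terminating 2F1 at x = 1 with n = 5, b = 8/5, c = 7/6). Hence: 7523384/46015625.

The tell: x = 1 and the product of the first k integers (C = -8, x = 1) is k!.
Term ratio: r(k) = 1 * (k-5) (k+8/5) / [(k+7/6) (k+1)] - poly over poly, x = 1 from leading terms; C = -8 at k = 0.


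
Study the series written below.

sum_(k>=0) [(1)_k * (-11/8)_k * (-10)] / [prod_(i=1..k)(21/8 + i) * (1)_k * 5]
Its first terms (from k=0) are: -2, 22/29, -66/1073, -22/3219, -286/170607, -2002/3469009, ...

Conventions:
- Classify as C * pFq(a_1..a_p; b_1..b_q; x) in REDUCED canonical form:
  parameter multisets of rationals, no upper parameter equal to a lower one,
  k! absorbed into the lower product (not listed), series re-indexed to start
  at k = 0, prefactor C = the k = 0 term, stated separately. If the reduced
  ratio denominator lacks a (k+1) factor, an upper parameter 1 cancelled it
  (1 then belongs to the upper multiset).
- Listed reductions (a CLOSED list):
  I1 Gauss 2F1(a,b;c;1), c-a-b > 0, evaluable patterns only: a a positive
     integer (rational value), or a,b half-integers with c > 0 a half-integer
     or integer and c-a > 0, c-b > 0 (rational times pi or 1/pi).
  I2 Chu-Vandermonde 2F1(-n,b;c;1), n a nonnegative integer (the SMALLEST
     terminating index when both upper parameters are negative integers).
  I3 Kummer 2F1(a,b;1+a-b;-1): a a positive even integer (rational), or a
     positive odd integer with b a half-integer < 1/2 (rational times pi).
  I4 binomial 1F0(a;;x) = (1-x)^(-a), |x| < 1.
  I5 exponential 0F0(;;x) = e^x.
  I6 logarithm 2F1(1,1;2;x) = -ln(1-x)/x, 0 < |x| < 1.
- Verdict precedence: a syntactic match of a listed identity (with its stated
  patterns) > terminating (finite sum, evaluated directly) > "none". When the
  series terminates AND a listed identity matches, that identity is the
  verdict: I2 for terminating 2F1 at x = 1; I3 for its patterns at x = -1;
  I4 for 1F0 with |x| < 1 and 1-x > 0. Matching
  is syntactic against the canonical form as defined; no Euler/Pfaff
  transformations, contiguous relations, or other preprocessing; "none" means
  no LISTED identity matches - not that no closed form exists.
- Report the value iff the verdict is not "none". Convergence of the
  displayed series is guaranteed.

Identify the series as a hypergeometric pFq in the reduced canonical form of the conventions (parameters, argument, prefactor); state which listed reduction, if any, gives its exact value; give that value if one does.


Prefactor -2, argument 1: 2F1 with upper {-11/8, 1} over lower {29/8}. Verdict: the Gauss summation I1 fires (x = 1: the Gamma ratio telescopes since c-a-b = 4 > 0 and a = 1 in Z>0). Hence: -21/16.

First insight: with t_0 = -2, the lower running product (C = -2) is a rising factorial.
Ratio: r(k) = 1 * (k-11/8) (k+1) / [(k+29/8) (k+1)] - rational in k, leading ratio 1; with t_0 = -2, classification follows.


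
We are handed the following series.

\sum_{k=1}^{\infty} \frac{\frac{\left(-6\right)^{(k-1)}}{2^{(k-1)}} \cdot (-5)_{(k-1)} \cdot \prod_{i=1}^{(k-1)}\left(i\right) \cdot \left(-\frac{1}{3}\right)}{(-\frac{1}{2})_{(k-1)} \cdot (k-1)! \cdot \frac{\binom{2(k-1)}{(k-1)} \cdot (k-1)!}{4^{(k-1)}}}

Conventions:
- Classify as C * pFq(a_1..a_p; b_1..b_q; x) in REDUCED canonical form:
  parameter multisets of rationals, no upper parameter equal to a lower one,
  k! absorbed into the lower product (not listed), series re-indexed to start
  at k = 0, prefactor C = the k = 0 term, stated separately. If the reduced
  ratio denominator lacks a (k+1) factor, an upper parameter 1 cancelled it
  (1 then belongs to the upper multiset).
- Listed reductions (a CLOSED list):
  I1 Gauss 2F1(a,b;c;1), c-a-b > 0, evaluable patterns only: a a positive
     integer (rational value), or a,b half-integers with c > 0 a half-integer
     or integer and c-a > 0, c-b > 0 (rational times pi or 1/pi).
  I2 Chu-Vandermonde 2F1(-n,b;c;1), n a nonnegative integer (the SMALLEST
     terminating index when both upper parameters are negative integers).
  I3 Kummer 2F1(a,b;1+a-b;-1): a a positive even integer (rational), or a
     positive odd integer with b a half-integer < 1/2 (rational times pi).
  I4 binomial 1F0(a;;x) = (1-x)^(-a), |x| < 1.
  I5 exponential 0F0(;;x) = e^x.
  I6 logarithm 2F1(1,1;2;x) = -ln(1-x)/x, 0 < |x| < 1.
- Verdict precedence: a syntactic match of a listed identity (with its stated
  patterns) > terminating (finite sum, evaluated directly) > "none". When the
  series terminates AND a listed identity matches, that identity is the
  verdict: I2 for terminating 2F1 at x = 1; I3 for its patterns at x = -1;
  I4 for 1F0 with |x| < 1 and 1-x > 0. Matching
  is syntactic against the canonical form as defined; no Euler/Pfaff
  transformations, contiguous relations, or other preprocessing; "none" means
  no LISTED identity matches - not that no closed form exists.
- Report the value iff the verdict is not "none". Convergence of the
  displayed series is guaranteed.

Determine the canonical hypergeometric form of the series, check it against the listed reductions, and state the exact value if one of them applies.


Canonical form: C = -\frac{1}{3} times 2F2 with upper {-5, 1}, lower {-\frac{1}{2}, \frac{1}{2}}, x = -3. Verdict: terminating. (-5)_k vanishes past k = 5, leaving a 6-term sum, computed directly. Sum: \frac{254987}{147}.

The tell: t_0 = -\frac{1}{3} here, and the lower central binomial (C = -1/3, x = -3) hides (1/2)_k.
Consecutive-term ratio: r(k) = -3 * (k-5) (k+1) / [(k-\frac{1}{2}) (k+\frac{1}{2}) (k+1)] - rational in k, leading ratio -3; with t_0 = -\frac{1}{3}, classification follows.
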